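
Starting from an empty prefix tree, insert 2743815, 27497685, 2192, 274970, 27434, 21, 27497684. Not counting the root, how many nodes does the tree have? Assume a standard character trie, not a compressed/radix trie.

18

Trie structure (* marks end of a word):
(root)
└─ 2
   ├─ 1 *
   │  └─ 9
   │     └─ 2 *
   └─ 7
      └─ 4
         ├─ 3
         │  ├─ 4 *
         │  └─ 8
         │     └─ 1
         │        └─ 5 *
         └─ 9
            └─ 7
               ├─ 0 *
               └─ 6
                  └─ 8
                     ├─ 4 *
                     └─ 5 *
Counting every labelled node above: 18.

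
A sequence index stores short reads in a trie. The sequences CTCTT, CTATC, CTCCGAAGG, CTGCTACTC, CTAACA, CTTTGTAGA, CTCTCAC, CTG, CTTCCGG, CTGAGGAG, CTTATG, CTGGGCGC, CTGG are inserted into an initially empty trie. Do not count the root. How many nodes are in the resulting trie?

51

For each word, the new-node count is its length minus the longest prefix already in the trie:
  "CTCTT" → 5 new (C, T, C, T, T)
  "CTATC" → prefix "CT" already present; 3 new (A, T, C)
  "CTCCGAAGG" → prefix "CTC" already present; 6 new (C, G, A, A, G, G)
  "CTGCTACTC" → prefix "CT" already present; 7 new (G, C, T, A, C, T, C)
  "CTAACA" → prefix "CTA" already present; 3 new (A, C, A)
  "CTTTGTAGA" → prefix "CT" already present; 7 new (T, T, G, T, A, G, A)
  "CTCTCAC" → prefix "CTCT" already present; 3 new (C, A, C)
  "CTG" → prefix "CTG" already present; 0 new (none)
  "CTTCCGG" → prefix "CTT" already present; 4 new (C, C, G, G)
  "CTGAGGAG" → prefix "CTG" already present; 5 new (A, G, G, A, G)
  "CTTATG" → prefix "CTT" already present; 3 new (A, T, G)
  "CTGGGCGC" → prefix "CTG" already present; 5 new (G, G, C, G, C)
  "CTGG" → prefix "CTGG" already present; 0 new (none)
Total nodes = 5 + 3 + 6 + 7 + 3 + 7 + 3 + 0 + 4 + 5 + 3 + 5 + 0 = 51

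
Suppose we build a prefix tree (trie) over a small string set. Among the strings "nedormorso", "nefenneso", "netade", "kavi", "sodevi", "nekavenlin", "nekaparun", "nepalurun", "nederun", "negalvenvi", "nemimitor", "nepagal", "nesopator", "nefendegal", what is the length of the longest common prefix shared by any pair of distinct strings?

5

Look for the deepest trie node that still has at least two words in its subtree.
"nefendegal" and "nefenneso" agree on "nefen" (5 characters) before diverging; nothing deeper is shared.
Longest shared-prefix length: 5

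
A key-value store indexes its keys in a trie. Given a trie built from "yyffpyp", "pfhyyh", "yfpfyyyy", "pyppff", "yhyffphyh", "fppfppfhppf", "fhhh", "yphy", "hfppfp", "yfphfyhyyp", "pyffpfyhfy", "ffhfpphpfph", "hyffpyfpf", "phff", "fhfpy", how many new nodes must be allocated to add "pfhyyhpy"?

2

Walking "pfhyyhpy" from the root, the first 6 characters ("pfhyyh") follow existing edges; "p" is the first miss.
So 8 − 6 = 2 new nodes.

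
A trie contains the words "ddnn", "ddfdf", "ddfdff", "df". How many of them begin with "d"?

Filter for entries beginning with "d":
Words under "d": ddfdf, ddfdff, ddnn, df
Count: 4

4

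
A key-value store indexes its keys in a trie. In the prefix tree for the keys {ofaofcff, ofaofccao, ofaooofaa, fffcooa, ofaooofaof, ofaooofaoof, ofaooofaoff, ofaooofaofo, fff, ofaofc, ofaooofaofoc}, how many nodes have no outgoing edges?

7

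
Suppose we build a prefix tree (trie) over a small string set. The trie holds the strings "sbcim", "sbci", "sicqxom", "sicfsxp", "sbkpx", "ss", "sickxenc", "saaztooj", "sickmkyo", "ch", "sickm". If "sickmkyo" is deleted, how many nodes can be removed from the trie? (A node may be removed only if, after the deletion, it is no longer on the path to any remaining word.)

After clearing the end-marker at "sickmkyo", prune upward until reaching a node still needed by another word.
The suffix "kyo" (3 nodes) is used only by "sickmkyo"; "sickm" is itself a stored word, so pruning stops there.
Nodes removed: 3

3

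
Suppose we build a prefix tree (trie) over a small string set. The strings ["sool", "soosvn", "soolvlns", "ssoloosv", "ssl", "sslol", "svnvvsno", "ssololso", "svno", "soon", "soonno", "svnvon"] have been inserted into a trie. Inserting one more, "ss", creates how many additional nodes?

Every character of "ss" already lies on an existing path (it is a prefix of some stored word).
No new nodes are needed: 0.

0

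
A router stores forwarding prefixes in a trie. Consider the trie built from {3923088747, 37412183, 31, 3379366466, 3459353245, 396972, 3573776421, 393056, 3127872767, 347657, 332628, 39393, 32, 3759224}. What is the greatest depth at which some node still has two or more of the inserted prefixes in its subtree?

The deepest shared node is where two words last agree before diverging.
e.g. "393056" and "39393" share the prefix "393" of length 3; no pair shares a longer one.
Longest shared-prefix length: 3

3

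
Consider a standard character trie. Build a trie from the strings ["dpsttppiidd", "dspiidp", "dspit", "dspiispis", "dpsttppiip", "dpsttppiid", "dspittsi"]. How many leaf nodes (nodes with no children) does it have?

5

A leaf is a node with no children — equivalently, the end of a word that is not a proper prefix of any other stored word.
Those words: "dpsttppiidd", "dpsttppiip", "dspiidp", "dspiispis", "dspittsi"
Leaf count: 5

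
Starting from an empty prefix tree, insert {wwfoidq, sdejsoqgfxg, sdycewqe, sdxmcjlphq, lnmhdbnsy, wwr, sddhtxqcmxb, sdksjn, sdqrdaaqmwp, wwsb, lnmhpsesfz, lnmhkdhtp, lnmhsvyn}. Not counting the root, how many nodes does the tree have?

Count nodes per top-level branch (shared prefixes stored once):
  'l'-branch (lnmhdbnsy, lnmhkdhtp, lnmhpsesfz, lnmhsvyn): 24 nodes
  's'-branch (sddhtxqcmxb, sdejsoqgfxg, sdksjn, sdqrdaaqmwp, sdxmcjlphq, sdycewqe): 47 nodes
  'w'-branch (wwfoidq, wwr, wwsb): 10 nodes
Sum: 81

81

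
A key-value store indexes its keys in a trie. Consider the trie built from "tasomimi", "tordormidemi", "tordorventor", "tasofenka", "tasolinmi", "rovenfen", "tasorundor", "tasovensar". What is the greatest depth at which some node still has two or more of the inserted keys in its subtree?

6

The deepest shared node is where two words last agree before diverging.
e.g. "tordormidemi" and "tordorventor" share the prefix "tordor" of length 6; no pair shares a longer one.
Longest shared-prefix length: 6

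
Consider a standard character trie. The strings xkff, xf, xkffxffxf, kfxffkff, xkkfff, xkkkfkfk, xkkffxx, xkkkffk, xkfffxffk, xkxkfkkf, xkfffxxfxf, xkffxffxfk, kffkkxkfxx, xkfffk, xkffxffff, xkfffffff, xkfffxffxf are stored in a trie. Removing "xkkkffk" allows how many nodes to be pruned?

2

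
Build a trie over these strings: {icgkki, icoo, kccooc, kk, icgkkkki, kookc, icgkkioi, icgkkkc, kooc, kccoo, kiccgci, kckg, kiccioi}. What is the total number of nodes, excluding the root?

Count nodes per top-level branch (shared prefixes stored once):
  'i'-branch (icgkki, icgkkioi, icgkkkc, icgkkkki, icoo): 14 nodes
  'k'-branch (kccoo, kccooc, kckg, kiccgci, kiccioi, kk, kooc, kookc): 23 nodes
Sum: 37

37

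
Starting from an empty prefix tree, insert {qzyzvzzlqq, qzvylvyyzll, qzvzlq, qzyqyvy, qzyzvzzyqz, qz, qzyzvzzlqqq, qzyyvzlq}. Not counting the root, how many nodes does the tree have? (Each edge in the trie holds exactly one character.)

Count nodes per top-level branch (shared prefixes stored once):
  'q'-branch (qz, qzvylvyyzll, qzvzlq, qzyqyvy, qzyyvzlq, qzyzvzzlqq, qzyzvzzlqqq, qzyzvzzyqz): 35 nodes
Sum: 35

35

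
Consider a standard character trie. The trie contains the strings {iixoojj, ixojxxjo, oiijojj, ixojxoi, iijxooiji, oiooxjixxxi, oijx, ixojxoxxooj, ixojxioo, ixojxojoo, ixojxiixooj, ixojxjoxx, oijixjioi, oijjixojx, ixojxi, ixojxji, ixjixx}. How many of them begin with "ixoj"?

Filter for entries beginning with "ixoj":
Words under "ixoj": ixojxi, ixojxiixooj, ixojxioo, ixojxji, ixojxjoxx, ixojxoi, ixojxojoo, ixojxoxxooj, ixojxxjo
Count: 9

9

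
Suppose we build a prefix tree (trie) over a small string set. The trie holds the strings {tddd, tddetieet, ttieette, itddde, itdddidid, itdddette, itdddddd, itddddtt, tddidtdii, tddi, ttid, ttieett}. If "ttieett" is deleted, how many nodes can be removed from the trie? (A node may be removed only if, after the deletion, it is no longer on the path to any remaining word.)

A node on "ttieett"'s path can go only if nothing else ends at it or branches off below it.
Every node on "ttieett" is still needed (e.g. by "ttieette"), so nothing is freed.
Nodes removed: 0

0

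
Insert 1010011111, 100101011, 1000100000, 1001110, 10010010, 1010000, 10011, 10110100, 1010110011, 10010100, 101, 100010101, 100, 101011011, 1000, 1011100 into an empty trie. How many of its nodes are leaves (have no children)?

12

A leaf is a node with no children — equivalently, the end of a word that is not a proper prefix of any other stored word.
Those words: "1000100000", "100010101", "10010010", "10010100", "100101011", "1001110", "1010000", "1010011111", "1010110011", "101011011", "10110100", "1011100"
Leaf count: 12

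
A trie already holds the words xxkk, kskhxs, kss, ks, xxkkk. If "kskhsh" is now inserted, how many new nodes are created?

The longest prefix of "kskhsh" already in the trie is "kskh" (length 4).
New nodes needed: |"kskhsh"| − 4 = 6 − 4 = 2.

2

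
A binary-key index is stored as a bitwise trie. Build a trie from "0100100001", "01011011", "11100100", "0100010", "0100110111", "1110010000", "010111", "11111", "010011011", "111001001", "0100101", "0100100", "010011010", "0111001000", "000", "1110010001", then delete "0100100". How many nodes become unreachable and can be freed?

Walk "0100100" from the leaf back toward the root, removing each node that no remaining word uses.
Every node on "0100100" is still needed (e.g. by "0100100001"), so nothing is freed.
Nodes removed: 0

0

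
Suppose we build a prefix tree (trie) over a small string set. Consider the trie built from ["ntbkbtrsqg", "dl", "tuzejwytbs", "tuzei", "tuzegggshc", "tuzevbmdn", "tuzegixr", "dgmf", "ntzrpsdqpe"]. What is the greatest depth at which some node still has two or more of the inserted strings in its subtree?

5

The deepest shared node is where two words last agree before diverging.
"tuzegggshc" and "tuzegixr" agree on "tuzeg" (5 characters) before diverging; nothing deeper is shared.
Longest shared-prefix length: 5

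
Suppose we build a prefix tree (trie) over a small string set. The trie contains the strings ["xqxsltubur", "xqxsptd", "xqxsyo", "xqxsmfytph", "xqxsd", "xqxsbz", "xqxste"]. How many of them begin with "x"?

7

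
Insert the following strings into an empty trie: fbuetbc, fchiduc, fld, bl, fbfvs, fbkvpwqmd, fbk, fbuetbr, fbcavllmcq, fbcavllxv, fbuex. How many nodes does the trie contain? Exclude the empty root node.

Trace insertions, counting only characters that open a new branch:
  "fbuetbc" → 7 new (f, b, u, e, t, b, c)
  "fchiduc" → prefix "f" already present; 6 new (c, h, i, d, u, c)
  "fld" → prefix "f" already present; 2 new (l, d)
  "bl" → 2 new (b, l)
  "fbfvs" → prefix "fb" already present; 3 new (f, v, s)
  "fbkvpwqmd" → prefix "fb" already present; 7 new (k, v, p, w, q, m, d)
  "fbk" → prefix "fbk" already present; 0 new (none)
  "fbuetbr" → prefix "fbuetb" already present; 1 new (r)
  "fbcavllmcq" → prefix "fb" already present; 8 new (c, a, v, l, l, m, c, q)
  "fbcavllxv" → prefix "fbcavll" already present; 2 new (x, v)
  "fbuex" → prefix "fbue" already present; 1 new (x)
Total nodes = 7 + 6 + 2 + 2 + 3 + 7 + 0 + 1 + 8 + 2 + 1 = 39

39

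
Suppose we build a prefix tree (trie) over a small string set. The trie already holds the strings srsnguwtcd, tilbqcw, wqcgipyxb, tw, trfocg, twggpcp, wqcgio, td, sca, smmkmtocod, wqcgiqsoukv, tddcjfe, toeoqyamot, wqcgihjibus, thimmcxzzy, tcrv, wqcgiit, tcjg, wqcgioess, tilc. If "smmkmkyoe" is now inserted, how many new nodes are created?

Walking "smmkmkyoe" from the root, the first 5 characters ("smmkm") follow existing edges; "k" is the first miss.
New nodes needed: |"smmkmkyoe"| − 5 = 9 − 5 = 4.

4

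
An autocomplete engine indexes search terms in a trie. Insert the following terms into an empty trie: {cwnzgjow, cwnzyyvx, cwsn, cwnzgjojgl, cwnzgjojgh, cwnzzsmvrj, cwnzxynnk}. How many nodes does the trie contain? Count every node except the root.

For each word, the new-node count is its length minus the longest prefix already in the trie:
  "cwnzgjow" → 8 new (c, w, n, z, g, j, o, w)
  "cwnzyyvx" → prefix "cwnz" already present; 4 new (y, y, v, x)
  "cwsn" → prefix "cw" already present; 2 new (s, n)
  "cwnzgjojgl" → prefix "cwnzgjo" already present; 3 new (j, g, l)
  "cwnzgjojgh" → prefix "cwnzgjojg" already present; 1 new (h)
  "cwnzzsmvrj" → prefix "cwnz" already present; 6 new (z, s, m, v, r, j)
  "cwnzxynnk" → prefix "cwnz" already present; 5 new (x, y, n, n, k)
Total nodes = 8 + 4 + 2 + 3 + 1 + 6 + 5 = 29

29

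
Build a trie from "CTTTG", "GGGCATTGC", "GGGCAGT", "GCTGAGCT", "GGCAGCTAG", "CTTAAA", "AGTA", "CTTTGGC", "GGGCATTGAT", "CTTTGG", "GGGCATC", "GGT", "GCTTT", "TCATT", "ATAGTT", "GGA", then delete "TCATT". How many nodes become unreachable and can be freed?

5

After clearing the end-marker at "TCATT", prune upward until reaching a node still needed by another word.
No other word shares any prefix with "TCATT", so all 5 of its nodes go.
Nodes removed: 5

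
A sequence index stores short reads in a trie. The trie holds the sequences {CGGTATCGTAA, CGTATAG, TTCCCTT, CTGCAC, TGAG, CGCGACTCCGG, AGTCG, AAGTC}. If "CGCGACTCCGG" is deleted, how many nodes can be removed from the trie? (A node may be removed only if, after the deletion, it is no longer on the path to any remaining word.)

Walk "CGCGACTCCGG" from the leaf back toward the root, removing each node that no remaining word uses.
The suffix "CGACTCCGG" (9 nodes) is used only by "CGCGACTCCGG"; the node for "CG" still has the child "G", so pruning stops there.
Nodes removed: 9

9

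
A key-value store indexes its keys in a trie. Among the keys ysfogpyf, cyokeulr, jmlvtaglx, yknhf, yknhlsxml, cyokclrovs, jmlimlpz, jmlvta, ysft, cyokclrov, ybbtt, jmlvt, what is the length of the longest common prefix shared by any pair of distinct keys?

Equivalently: take the maximum, over all pairs, of their longest common prefix length.
e.g. "cyokclrov" and "cyokclrovs" share the prefix "cyokclrov" of length 9; no pair shares a longer one.
Longest shared-prefix length: 9

9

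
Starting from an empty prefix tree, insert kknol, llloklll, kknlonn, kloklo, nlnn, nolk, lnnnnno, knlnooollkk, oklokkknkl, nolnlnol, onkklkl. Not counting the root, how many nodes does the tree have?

66

Insert word by word; a character creates a node only if that edge doesn't already exist:
  "kknol" → 5 new (k, k, n, o, l)
  "llloklll" → 8 new (l, l, l, o, k, l, l, l)
  "kknlonn" → prefix "kkn" already present; 4 new (l, o, n, n)
  "kloklo" → prefix "k" already present; 5 new (l, o, k, l, o)
  "nlnn" → 4 new (n, l, n, n)
  "nolk" → prefix "n" already present; 3 new (o, l, k)
  "lnnnnno" → prefix "l" already present; 6 new (n, n, n, n, n, o)
  "knlnooollkk" → prefix "k" already present; 10 new (n, l, n, o, o, o, l, l, k, k)
  "oklokkknkl" → 10 new (o, k, l, o, k, k, k, n, k, l)
  "nolnlnol" → prefix "nol" already present; 5 new (n, l, n, o, l)
  "onkklkl" → prefix "o" already present; 6 new (n, k, k, l, k, l)
Total nodes = 5 + 8 + 4 + 5 + 4 + 3 + 6 + 10 + 10 + 5 + 6 = 66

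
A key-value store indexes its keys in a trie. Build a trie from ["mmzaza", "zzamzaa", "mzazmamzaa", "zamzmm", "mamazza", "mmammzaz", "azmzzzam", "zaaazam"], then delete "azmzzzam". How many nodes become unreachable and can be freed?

8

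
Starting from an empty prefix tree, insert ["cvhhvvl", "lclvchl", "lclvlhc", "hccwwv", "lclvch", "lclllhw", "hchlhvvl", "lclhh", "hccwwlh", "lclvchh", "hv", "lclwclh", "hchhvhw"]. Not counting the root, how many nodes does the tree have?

47

Trace insertions, counting only characters that open a new branch:
  "cvhhvvl" → 7 new (c, v, h, h, v, v, l)
  "lclvchl" → 7 new (l, c, l, v, c, h, l)
  "lclvlhc" → prefix "lclv" already present; 3 new (l, h, c)
  "hccwwv" → 6 new (h, c, c, w, w, v)
  "lclvch" → prefix "lclvch" already present; 0 new (none)
  "lclllhw" → prefix "lcl" already present; 4 new (l, l, h, w)
  "hchlhvvl" → prefix "hc" already present; 6 new (h, l, h, v, v, l)
  "lclhh" → prefix "lcl" already present; 2 new (h, h)
  "hccwwlh" → prefix "hccww" already present; 2 new (l, h)
  "lclvchh" → prefix "lclvch" already present; 1 new (h)
  "hv" → prefix "h" already present; 1 new (v)
  "lclwclh" → prefix "lcl" already present; 4 new (w, c, l, h)
  "hchhvhw" → prefix "hch" already present; 4 new (h, v, h, w)
Total nodes = 7 + 7 + 3 + 6 + 0 + 4 + 6 + 2 + 2 + 1 + 1 + 4 + 4 = 47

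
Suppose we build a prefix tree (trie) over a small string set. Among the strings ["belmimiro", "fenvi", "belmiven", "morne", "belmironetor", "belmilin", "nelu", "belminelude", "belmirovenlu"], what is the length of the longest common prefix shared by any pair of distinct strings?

7

Equivalently: take the maximum, over all pairs, of their longest common prefix length.
"belmironetor" and "belmirovenlu" agree on "belmiro" (7 characters) before diverging; nothing deeper is shared.
Longest shared-prefix length: 7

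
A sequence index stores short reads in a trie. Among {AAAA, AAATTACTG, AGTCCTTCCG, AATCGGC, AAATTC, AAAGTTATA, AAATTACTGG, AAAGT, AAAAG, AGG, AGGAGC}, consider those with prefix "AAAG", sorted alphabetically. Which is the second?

Filter for "AAAG…" and sort: "AAAGT", "AAAGTTATA"
Position 2: AAAGTTATA

AAAGTTATA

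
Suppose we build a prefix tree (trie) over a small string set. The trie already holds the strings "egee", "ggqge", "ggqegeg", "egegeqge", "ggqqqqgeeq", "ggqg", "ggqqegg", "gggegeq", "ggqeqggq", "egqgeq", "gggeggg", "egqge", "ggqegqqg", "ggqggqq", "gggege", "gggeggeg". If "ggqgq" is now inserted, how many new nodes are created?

Walking "ggqgq" from the root, the first 4 characters ("ggqg") follow existing edges; "q" is the first miss.
New nodes needed: |"ggqgq"| − 4 = 5 − 4 = 1.

1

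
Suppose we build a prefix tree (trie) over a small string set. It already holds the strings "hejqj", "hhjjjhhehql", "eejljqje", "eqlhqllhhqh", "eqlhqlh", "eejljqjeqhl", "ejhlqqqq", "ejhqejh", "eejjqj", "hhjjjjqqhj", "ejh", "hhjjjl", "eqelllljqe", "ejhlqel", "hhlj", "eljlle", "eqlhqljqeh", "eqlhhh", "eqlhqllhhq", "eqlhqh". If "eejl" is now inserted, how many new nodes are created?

"eejl" is already a full path in the trie; only an end-marker is added.
No new nodes are needed: 0.

0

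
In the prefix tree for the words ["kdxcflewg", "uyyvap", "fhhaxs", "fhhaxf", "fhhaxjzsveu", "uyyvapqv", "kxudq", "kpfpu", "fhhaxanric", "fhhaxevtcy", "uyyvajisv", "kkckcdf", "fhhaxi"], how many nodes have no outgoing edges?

12

A leaf is a node with no children — equivalently, the end of a word that is not a proper prefix of any other stored word.
Those words: "fhhaxanric", "fhhaxevtcy", "fhhaxf", "fhhaxi", "fhhaxjzsveu", "fhhaxs", "kdxcflewg", "kkckcdf", "kpfpu", "kxudq", "uyyvajisv", "uyyvapqv"
Leaf count: 12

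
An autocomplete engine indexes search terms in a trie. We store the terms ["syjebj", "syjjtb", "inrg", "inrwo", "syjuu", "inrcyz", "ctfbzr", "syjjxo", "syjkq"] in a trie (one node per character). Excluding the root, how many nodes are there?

Trie structure (* marks end of a word):
(root)
├─ c
│  └─ t
│     └─ f
│        └─ b
│           └─ z
│              └─ r *
├─ i
│  └─ n
│     └─ r
│        ├─ c
│        │  └─ y
│        │     └─ z *
│        ├─ g *
│        └─ w
│           └─ o *
└─ s
   └─ y
      └─ j
         ├─ e
         │  └─ b
         │     └─ j *
         ├─ j
         │  ├─ t
         │  │  └─ b *
         │  └─ x
         │     └─ o *
         ├─ k
         │  └─ q *
         └─ u
            └─ u *
Counting every labelled node above: 30.

30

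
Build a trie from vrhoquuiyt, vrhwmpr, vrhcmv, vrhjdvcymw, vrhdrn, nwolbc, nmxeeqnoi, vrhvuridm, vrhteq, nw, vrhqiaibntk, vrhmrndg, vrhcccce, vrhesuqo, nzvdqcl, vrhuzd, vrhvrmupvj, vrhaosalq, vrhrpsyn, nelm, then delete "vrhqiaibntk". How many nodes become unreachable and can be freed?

After clearing the end-marker at "vrhqiaibntk", prune upward until reaching a node still needed by another word.
The suffix "qiaibntk" (8 nodes) is used only by "vrhqiaibntk"; the node for "vrh" still has the child "o", so pruning stops there.
Nodes removed: 8

8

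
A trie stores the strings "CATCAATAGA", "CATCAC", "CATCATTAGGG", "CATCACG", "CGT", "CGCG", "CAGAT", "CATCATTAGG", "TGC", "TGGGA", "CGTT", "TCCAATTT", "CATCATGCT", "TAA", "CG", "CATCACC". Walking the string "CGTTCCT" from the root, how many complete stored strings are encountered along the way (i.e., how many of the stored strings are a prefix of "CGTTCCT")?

Walk "CGTTCCT" from the root; an end-of-word marker is hit whenever a stored word is a prefix of "CGTTCCT".
Prefixes of the query that are stored words: "CG", "CGT", "CGTT"
Count: 3

3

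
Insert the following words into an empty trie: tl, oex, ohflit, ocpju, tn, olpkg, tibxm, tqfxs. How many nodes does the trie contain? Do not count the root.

Count nodes per top-level branch (shared prefixes stored once):
  'o'-branch (ocpju, oex, ohflit, olpkg): 16 nodes
  't'-branch (tibxm, tl, tn, tqfxs): 11 nodes
Sum: 27

27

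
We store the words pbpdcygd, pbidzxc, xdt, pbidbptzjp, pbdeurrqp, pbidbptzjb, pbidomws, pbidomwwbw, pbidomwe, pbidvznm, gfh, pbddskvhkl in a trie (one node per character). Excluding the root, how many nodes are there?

52

Count nodes per top-level branch (shared prefixes stored once):
  'g'-branch (gfh): 3 nodes
  'p'-branch (pbddskvhkl, pbdeurrqp, pbidbptzjb, pbidbptzjp, pbidomwe, pbidomws, pbidomwwbw, pbidvznm, pbidzxc, pbpdcygd): 46 nodes
  'x'-branch (xdt): 3 nodes
Sum: 52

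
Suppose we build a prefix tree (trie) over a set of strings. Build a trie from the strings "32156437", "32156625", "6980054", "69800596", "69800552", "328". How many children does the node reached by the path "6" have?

1

Walk "6" from the root, arriving at one node.
Characters that immediately follow "6" among the stored strings: {9}.
That node has 1 child edge.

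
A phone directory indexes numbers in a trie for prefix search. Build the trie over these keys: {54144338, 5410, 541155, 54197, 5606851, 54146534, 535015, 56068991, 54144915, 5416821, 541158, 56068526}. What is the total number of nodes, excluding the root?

42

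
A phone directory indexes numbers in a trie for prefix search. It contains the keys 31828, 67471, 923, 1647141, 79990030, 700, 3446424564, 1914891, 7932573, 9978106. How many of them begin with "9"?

2

Walk to "9"; the words in its subtree are exactly those with that prefix.
Words under "9": 923, 9978106
Count: 2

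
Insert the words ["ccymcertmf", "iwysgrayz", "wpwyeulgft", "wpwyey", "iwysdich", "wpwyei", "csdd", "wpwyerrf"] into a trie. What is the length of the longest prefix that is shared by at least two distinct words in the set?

5

Equivalently: take the maximum, over all pairs, of their longest common prefix length.
e.g. "wpwyei" and "wpwyerrf" share the prefix "wpwye" of length 5; no pair shares a longer one.
Longest shared-prefix length: 5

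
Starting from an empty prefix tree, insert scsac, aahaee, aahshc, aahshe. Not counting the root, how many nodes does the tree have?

15

Count nodes per top-level branch (shared prefixes stored once):
  'a'-branch (aahaee, aahshc, aahshe): 10 nodes
  's'-branch (scsac): 5 nodes
Sum: 15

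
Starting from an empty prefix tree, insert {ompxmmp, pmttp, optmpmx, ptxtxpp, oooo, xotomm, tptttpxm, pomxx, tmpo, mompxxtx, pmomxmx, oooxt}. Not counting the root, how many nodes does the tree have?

Trace insertions, counting only characters that open a new branch:
  "ompxmmp" → 7 new (o, m, p, x, m, m, p)
  "pmttp" → 5 new (p, m, t, t, p)
  "optmpmx" → prefix "o" already present; 6 new (p, t, m, p, m, x)
  "ptxtxpp" → prefix "p" already present; 6 new (t, x, t, x, p, p)
  "oooo" → prefix "o" already present; 3 new (o, o, o)
  "xotomm" → 6 new (x, o, t, o, m, m)
  "tptttpxm" → 8 new (t, p, t, t, t, p, x, m)
  "pomxx" → prefix "p" already present; 4 new (o, m, x, x)
  "tmpo" → prefix "t" already present; 3 new (m, p, o)
  "mompxxtx" → 8 new (m, o, m, p, x, x, t, x)
  "pmomxmx" → prefix "pm" already present; 5 new (o, m, x, m, x)
  "oooxt" → prefix "ooo" already present; 2 new (x, t)
Total nodes = 7 + 5 + 6 + 6 + 3 + 6 + 8 + 4 + 3 + 8 + 5 + 2 = 63

63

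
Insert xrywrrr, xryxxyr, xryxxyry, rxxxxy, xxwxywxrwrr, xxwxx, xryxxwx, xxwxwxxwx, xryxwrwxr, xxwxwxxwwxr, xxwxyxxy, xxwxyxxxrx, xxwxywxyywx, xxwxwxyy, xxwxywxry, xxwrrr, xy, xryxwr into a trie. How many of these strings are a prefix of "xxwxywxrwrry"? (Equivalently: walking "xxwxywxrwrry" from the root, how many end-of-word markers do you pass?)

1

Check each prefix of "xxwxywxrwrry" against the stored set — each match is an end-marker on the path.
Prefixes of the query that are stored words: "xxwxywxrwrr"
Count: 1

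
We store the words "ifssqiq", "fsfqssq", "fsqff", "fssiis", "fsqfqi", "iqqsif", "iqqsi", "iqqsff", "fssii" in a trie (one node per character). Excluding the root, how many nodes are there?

30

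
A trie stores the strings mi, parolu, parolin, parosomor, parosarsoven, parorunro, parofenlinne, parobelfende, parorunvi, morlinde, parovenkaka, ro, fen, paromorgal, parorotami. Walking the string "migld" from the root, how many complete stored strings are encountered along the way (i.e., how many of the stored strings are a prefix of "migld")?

1

Check each prefix of "migld" against the stored set — each match is an end-marker on the path.
Prefixes of the query that are stored words: "mi"
Count: 1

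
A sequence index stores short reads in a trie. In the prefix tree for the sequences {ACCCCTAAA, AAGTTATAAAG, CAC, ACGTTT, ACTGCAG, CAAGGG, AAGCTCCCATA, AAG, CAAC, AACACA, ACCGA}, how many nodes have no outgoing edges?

10

A leaf is a node with no children — equivalently, the end of a word that is not a proper prefix of any other stored word.
Those words: "AACACA", "AAGCTCCCATA", "AAGTTATAAAG", "ACCCCTAAA", "ACCGA", "ACGTTT", "ACTGCAG", "CAAC", "CAAGGG", "CAC"
Leaf count: 10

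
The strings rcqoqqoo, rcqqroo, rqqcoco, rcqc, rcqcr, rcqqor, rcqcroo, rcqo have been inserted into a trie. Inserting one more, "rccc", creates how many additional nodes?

Walking "rccc" from the root, the first 2 characters ("rc") follow existing edges; "c" is the first miss.
Each of the 2 remaining characters creates one node.

2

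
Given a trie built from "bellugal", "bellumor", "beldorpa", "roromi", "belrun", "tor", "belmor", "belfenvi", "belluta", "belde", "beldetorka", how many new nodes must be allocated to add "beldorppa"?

Walking "beldorppa" from the root, the first 7 characters ("beldorp") follow existing edges; "p" is the first miss.
So 9 − 7 = 2 new nodes.

2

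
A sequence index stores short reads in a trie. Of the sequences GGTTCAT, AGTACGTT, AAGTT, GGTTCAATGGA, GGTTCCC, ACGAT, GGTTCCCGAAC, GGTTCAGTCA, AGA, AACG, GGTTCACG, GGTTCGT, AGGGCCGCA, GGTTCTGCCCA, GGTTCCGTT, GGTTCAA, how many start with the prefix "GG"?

10

Traverse to the node for "GG", then collect every word in that subtree.
Matches: "GGTTCAA", "GGTTCAATGGA", "GGTTCACG", "GGTTCAGTCA", "GGTTCAT", "GGTTCCC", "GGTTCCCGAAC", "GGTTCCGTT", "GGTTCGT", "GGTTCTGCCCA"
Count: 10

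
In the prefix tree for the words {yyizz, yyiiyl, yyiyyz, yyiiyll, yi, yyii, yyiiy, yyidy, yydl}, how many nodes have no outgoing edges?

A leaf is a node with no children — equivalently, the end of a word that is not a proper prefix of any other stored word.
Those words: "yi", "yydl", "yyidy", "yyiiyll", "yyiyyz", "yyizz"
Leaf count: 6

6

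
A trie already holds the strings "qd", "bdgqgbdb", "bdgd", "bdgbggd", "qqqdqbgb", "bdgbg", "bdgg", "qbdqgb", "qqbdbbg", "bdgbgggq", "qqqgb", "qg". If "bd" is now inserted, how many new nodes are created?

0

"bd" is already a full path in the trie; only an end-marker is added.
No new nodes are needed: 0.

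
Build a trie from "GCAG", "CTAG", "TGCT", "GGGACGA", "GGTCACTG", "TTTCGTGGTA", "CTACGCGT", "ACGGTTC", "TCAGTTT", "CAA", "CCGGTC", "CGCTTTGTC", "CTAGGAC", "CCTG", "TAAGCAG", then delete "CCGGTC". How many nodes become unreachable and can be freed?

4

After clearing the end-marker at "CCGGTC", prune upward until reaching a node still needed by another word.
The suffix "GGTC" (4 nodes) is used only by "CCGGTC"; the node for "CC" still has the child "T", so pruning stops there.
Nodes removed: 4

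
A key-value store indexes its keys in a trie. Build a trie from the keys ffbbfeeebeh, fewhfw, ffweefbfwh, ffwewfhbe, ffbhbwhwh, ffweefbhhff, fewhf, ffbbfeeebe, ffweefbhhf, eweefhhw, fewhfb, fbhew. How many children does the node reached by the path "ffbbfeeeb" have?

1

Walk "ffbbfeeeb" from the root, arriving at one node.
Characters that immediately follow "ffbbfeeeb" among the stored strings: {e}.
That node has 1 child edge.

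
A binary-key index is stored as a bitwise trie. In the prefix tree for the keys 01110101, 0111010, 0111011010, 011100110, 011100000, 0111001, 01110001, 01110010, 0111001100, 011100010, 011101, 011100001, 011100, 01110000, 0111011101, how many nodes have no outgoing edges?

8

Leaves are exactly the stored words that no other stored word extends.
Those words: "011100000", "011100001", "011100010", "01110010", "0111001100", "01110101", "0111011010", "0111011101"
Leaf count: 8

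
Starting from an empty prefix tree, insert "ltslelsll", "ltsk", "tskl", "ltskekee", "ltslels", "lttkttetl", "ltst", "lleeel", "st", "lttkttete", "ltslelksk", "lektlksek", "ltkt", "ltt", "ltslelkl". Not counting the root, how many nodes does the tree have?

48

For each word, the new-node count is its length minus the longest prefix already in the trie:
  "ltslelsll" → 9 new (l, t, s, l, e, l, s, l, l)
  "ltsk" → prefix "lts" already present; 1 new (k)
  "tskl" → 4 new (t, s, k, l)
  "ltskekee" → prefix "ltsk" already present; 4 new (e, k, e, e)
  "ltslels" → prefix "ltslels" already present; 0 new (none)
  "lttkttetl" → prefix "lt" already present; 7 new (t, k, t, t, e, t, l)
  "ltst" → prefix "lts" already present; 1 new (t)
  "lleeel" → prefix "l" already present; 5 new (l, e, e, e, l)
  "st" → 2 new (s, t)
  "lttkttete" → prefix "lttkttet" already present; 1 new (e)
  "ltslelksk" → prefix "ltslel" already present; 3 new (k, s, k)
  "lektlksek" → prefix "l" already present; 8 new (e, k, t, l, k, s, e, k)
  "ltkt" → prefix "lt" already present; 2 new (k, t)
  "ltt" → prefix "ltt" already present; 0 new (none)
  "ltslelkl" → prefix "ltslelk" already present; 1 new (l)
Total nodes = 9 + 1 + 4 + 4 + 0 + 7 + 1 + 5 + 2 + 1 + 3 + 8 + 2 + 0 + 1 = 48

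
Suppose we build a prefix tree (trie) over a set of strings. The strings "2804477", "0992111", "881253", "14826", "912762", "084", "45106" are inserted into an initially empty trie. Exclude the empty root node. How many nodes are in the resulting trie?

38

For each word, the new-node count is its length minus the longest prefix already in the trie:
  "2804477" → 7 new (2, 8, 0, 4, 4, 7, 7)
  "0992111" → 7 new (0, 9, 9, 2, 1, 1, 1)
  "881253" → 6 new (8, 8, 1, 2, 5, 3)
  "14826" → 5 new (1, 4, 8, 2, 6)
  "912762" → 6 new (9, 1, 2, 7, 6, 2)
  "084" → prefix "0" already present; 2 new (8, 4)
  "45106" → 5 new (4, 5, 1, 0, 6)
Total nodes = 7 + 7 + 6 + 5 + 6 + 2 + 5 = 38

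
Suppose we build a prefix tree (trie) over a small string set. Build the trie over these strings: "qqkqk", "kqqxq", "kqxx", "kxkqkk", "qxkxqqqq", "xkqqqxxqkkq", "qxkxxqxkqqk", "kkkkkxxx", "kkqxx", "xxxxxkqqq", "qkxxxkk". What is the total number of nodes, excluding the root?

66

Trace insertions, counting only characters that open a new branch:
  "qqkqk" → 5 new (q, q, k, q, k)
  "kqqxq" → 5 new (k, q, q, x, q)
  "kqxx" → prefix "kq" already present; 2 new (x, x)
  "kxkqkk" → prefix "k" already present; 5 new (x, k, q, k, k)
  "qxkxqqqq" → prefix "q" already present; 7 new (x, k, x, q, q, q, q)
  "xkqqqxxqkkq" → 11 new (x, k, q, q, q, x, x, q, k, k, q)
  "qxkxxqxkqqk" → prefix "qxkx" already present; 7 new (x, q, x, k, q, q, k)
  "kkkkkxxx" → prefix "k" already present; 7 new (k, k, k, k, x, x, x)
  "kkqxx" → prefix "kk" already present; 3 new (q, x, x)
  "xxxxxkqqq" → prefix "x" already present; 8 new (x, x, x, x, k, q, q, q)
  "qkxxxkk" → prefix "q" already present; 6 new (k, x, x, x, k, k)
Total nodes = 5 + 5 + 2 + 5 + 7 + 11 + 7 + 7 + 3 + 8 + 6 = 66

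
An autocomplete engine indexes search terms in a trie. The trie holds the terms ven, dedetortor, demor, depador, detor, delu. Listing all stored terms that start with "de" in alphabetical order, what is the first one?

Filter for "de…" and sort: "dedetortor", "delu", "demor", "depador", "detor"
Position 1: dedetortor

dedetortor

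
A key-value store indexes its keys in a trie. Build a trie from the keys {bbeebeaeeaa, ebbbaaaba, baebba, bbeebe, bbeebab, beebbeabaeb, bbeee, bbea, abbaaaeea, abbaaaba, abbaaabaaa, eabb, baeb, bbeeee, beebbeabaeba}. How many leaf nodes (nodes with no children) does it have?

10

Leaves are exactly the stored words that no other stored word extends.
Those words: "abbaaabaaa", "abbaaaeea", "baebba", "bbea", "bbeebab", "bbeebeaeeaa", "bbeeee", "beebbeabaeba", "eabb", "ebbbaaaba"
Leaf count: 10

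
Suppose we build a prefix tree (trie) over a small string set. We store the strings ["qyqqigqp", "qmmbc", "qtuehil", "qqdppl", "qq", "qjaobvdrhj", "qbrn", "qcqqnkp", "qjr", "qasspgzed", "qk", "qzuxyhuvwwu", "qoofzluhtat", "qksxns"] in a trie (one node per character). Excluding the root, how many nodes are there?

For each word, the new-node count is its length minus the longest prefix already in the trie:
  "qyqqigqp" → 8 new (q, y, q, q, i, g, q, p)
  "qmmbc" → prefix "q" already present; 4 new (m, m, b, c)
  "qtuehil" → prefix "q" already present; 6 new (t, u, e, h, i, l)
  "qqdppl" → prefix "q" already present; 5 new (q, d, p, p, l)
  "qq" → prefix "qq" already present; 0 new (none)
  "qjaobvdrhj" → prefix "q" already present; 9 new (j, a, o, b, v, d, r, h, j)
  "qbrn" → prefix "q" already present; 3 new (b, r, n)
  "qcqqnkp" → prefix "q" already present; 6 new (c, q, q, n, k, p)
  "qjr" → prefix "qj" already present; 1 new (r)
  "qasspgzed" → prefix "q" already present; 8 new (a, s, s, p, g, z, e, d)
  "qk" → prefix "q" already present; 1 new (k)
  "qzuxyhuvwwu" → prefix "q" already present; 10 new (z, u, x, y, h, u, v, w, w, u)
  "qoofzluhtat" → prefix "q" already present; 10 new (o, o, f, z, l, u, h, t, a, t)
  "qksxns" → prefix "qk" already present; 4 new (s, x, n, s)
Total nodes = 8 + 4 + 6 + 5 + 0 + 9 + 3 + 6 + 1 + 8 + 1 + 10 + 10 + 4 = 75

75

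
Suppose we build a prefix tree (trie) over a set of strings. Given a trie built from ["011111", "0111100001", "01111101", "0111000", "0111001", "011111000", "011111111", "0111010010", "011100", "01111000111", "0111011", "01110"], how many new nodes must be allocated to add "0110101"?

"011" is already a path in the trie; the remaining "0101" must be added.
New nodes needed: |"0110101"| − 3 = 7 − 3 = 4.

4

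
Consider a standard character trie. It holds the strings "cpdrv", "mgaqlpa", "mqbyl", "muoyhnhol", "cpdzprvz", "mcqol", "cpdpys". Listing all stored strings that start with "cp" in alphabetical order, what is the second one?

cpdrv

DFS of the "cp" subtree visits, in order: "cpdpys", "cpdrv", "cpdzprvz"
The 2nd is cpdrv.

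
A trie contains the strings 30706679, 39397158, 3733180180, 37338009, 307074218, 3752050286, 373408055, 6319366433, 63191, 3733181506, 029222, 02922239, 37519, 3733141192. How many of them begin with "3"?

Traverse to the node for "3", then collect every word in that subtree.
Matches: "30706679", "307074218", "3733141192", "3733180180", "3733181506", "37338009", "373408055", "37519", "3752050286", "39397158"
Count: 10

10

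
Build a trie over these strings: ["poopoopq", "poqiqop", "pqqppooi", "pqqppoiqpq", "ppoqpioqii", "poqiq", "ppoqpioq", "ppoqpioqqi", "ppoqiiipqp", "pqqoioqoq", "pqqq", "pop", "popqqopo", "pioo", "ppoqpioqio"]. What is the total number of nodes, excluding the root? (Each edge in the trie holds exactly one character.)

Insert word by word; a character creates a node only if that edge doesn't already exist:
  "poopoopq" → 8 new (p, o, o, p, o, o, p, q)
  "poqiqop" → prefix "po" already present; 5 new (q, i, q, o, p)
  "pqqppooi" → prefix "p" already present; 7 new (q, q, p, p, o, o, i)
  "pqqppoiqpq" → prefix "pqqppo" already present; 4 new (i, q, p, q)
  "ppoqpioqii" → prefix "p" already present; 9 new (p, o, q, p, i, o, q, i, i)
  "poqiq" → prefix "poqiq" already present; 0 new (none)
  "ppoqpioq" → prefix "ppoqpioq" already present; 0 new (none)
  "ppoqpioqqi" → prefix "ppoqpioq" already present; 2 new (q, i)
  "ppoqiiipqp" → prefix "ppoq" already present; 6 new (i, i, i, p, q, p)
  "pqqoioqoq" → prefix "pqq" already present; 6 new (o, i, o, q, o, q)
  "pqqq" → prefix "pqq" already present; 1 new (q)
  "pop" → prefix "po" already present; 1 new (p)
  "popqqopo" → prefix "pop" already present; 5 new (q, q, o, p, o)
  "pioo" → prefix "p" already present; 3 new (i, o, o)
  "ppoqpioqio" → prefix "ppoqpioqi" already present; 1 new (o)
Total nodes = 8 + 5 + 7 + 4 + 9 + 0 + 0 + 2 + 6 + 6 + 1 + 1 + 5 + 3 + 1 = 58

58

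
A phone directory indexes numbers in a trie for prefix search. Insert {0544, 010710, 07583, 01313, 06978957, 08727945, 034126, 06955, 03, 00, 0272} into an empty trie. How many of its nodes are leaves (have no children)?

Leaves are exactly the stored words that no other stored word extends.
Those words: "00", "010710", "01313", "0272", "034126", "0544", "06955", "06978957", "07583", "08727945"
Leaf count: 10

10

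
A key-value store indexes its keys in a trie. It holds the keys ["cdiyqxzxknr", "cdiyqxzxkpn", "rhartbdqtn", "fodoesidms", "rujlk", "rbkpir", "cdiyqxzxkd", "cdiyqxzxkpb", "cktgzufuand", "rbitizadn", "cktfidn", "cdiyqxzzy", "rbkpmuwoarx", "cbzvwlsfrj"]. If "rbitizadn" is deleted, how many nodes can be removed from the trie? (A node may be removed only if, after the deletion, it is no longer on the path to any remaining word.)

A node on "rbitizadn"'s path can go only if nothing else ends at it or branches off below it.
The suffix "itizadn" (7 nodes) is used only by "rbitizadn"; the node for "rb" still has the child "k", so pruning stops there.
Nodes removed: 7

7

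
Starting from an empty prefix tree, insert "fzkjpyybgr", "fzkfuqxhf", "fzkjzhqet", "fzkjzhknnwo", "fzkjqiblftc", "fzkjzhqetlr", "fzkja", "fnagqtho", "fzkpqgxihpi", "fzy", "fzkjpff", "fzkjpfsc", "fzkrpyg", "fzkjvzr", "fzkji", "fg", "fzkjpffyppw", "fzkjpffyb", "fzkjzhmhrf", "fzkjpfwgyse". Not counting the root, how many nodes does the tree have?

Trace insertions, counting only characters that open a new branch:
  "fzkjpyybgr" → 10 new (f, z, k, j, p, y, y, b, g, r)
  "fzkfuqxhf" → prefix "fzk" already present; 6 new (f, u, q, x, h, f)
  "fzkjzhqet" → prefix "fzkj" already present; 5 new (z, h, q, e, t)
  "fzkjzhknnwo" → prefix "fzkjzh" already present; 5 new (k, n, n, w, o)
  "fzkjqiblftc" → prefix "fzkj" already present; 7 new (q, i, b, l, f, t, c)
  "fzkjzhqetlr" → prefix "fzkjzhqet" already present; 2 new (l, r)
  "fzkja" → prefix "fzkj" already present; 1 new (a)
  "fnagqtho" → prefix "f" already present; 7 new (n, a, g, q, t, h, o)
  "fzkpqgxihpi" → prefix "fzk" already present; 8 new (p, q, g, x, i, h, p, i)
  "fzy" → prefix "fz" already present; 1 new (y)
  "fzkjpff" → prefix "fzkjp" already present; 2 new (f, f)
  "fzkjpfsc" → prefix "fzkjpf" already present; 2 new (s, c)
  "fzkrpyg" → prefix "fzk" already present; 4 new (r, p, y, g)
  "fzkjvzr" → prefix "fzkj" already present; 3 new (v, z, r)
  "fzkji" → prefix "fzkj" already present; 1 new (i)
  "fg" → prefix "f" already present; 1 new (g)
  "fzkjpffyppw" → prefix "fzkjpff" already present; 4 new (y, p, p, w)
  "fzkjpffyb" → prefix "fzkjpffy" already present; 1 new (b)
  "fzkjzhmhrf" → prefix "fzkjzh" already present; 4 new (m, h, r, f)
  "fzkjpfwgyse" → prefix "fzkjpf" already present; 5 new (w, g, y, s, e)
Total nodes = 10 + 6 + 5 + 5 + 7 + 2 + 1 + 7 + 8 + 1 + 2 + 2 + 4 + 3 + 1 + 1 + 4 + 1 + 4 + 5 = 79

79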